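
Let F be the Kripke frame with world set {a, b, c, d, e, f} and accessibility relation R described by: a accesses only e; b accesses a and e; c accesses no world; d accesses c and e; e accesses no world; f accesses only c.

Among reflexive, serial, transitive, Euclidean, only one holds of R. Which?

transitive

Reflexive: no — a is not related to itself.
Serial: no — c has no R-successor.
Transitive: yes — every two-step R-path is closed by a direct edge.
Euclidean: no — b R e and b R a, but not e R a.
Only transitive holds.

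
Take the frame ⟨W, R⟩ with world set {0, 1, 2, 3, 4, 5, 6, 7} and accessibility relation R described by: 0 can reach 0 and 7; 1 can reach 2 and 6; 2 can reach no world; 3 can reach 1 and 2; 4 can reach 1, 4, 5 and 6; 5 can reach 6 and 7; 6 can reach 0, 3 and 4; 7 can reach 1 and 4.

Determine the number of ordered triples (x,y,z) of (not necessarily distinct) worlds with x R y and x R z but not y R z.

31

Enumerating: (0,7,0), (0,7,7), (1,2,2), (1,2,6), (1,6,2), (1,6,6), (3,1,1), (3,2,1), (3,2,2), (4,1,1), (4,1,4), (4,1,5), … and 19 more.
Total: 31.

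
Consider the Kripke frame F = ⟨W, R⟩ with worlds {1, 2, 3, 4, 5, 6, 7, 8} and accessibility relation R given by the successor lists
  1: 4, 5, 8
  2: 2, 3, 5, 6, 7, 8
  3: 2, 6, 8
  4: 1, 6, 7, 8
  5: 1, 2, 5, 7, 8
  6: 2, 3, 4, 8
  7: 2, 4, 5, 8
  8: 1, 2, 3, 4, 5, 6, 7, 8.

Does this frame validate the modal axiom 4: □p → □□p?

The schema 4 characterises exactly the transitive frames.
Transitive: no — 1 R 4 and 4 R 6, but not 1 R 6.

No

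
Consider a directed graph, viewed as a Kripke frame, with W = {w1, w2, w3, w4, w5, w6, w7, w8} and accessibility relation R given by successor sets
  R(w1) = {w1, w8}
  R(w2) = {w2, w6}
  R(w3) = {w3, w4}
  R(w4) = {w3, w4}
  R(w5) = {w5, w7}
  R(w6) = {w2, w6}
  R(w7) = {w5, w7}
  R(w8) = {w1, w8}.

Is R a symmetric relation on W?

Yes

Symmetric: yes — every pair in R has its reverse in R.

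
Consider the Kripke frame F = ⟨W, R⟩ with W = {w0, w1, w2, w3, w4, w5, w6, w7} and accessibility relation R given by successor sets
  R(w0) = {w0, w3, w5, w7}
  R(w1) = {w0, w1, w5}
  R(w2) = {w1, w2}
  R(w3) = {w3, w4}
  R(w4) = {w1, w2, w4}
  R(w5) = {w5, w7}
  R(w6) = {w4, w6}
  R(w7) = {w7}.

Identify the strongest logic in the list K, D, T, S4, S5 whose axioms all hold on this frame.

Serial (axiom D): yes — every world has a successor (e.g. w0 R w0).
Reflexive (axiom T): yes — every world is R-related to itself.
Transitive (axiom 4): no — w0 R w3 and w3 R w4, but not w0 R w4.
Euclidean (axiom 5): no — w0 R w3 and w0 R w5, but not w3 R w5.
So F validates K, D, T; S4 would additionally require R to be transitive. The strongest is T.

T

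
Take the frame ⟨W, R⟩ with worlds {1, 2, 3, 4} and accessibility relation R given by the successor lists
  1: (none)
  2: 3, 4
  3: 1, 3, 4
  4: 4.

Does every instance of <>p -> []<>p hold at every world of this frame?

No

The schema 5 characterises exactly the Euclidean frames.
Euclidean: no — 2 R 4 and 2 R 3, but not 4 R 3.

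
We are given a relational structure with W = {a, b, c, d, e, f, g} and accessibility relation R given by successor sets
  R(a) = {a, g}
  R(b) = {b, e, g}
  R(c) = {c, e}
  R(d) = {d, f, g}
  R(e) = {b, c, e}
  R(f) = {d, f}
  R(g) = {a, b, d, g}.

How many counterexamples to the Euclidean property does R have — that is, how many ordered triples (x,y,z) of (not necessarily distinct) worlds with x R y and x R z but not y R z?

Enumerating: (b,e,g), (b,g,e), (d,f,g), (d,g,f), (e,b,c), (e,c,b), (g,a,b), (g,a,d), (g,b,a), (g,b,d), (g,d,a), (g,d,b).

12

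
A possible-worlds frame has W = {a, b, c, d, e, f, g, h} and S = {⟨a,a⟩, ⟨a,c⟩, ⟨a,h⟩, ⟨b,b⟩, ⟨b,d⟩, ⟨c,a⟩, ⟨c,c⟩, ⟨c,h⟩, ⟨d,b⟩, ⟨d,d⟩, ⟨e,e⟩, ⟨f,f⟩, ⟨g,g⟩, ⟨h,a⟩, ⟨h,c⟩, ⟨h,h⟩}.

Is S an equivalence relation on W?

Reflexive: yes — every world is S-related to itself.
Symmetric: yes — every pair in S has its reverse in S.
Transitive: yes — every two-step S-path is closed by a direct edge.
So S is an equivalence relation.

Yes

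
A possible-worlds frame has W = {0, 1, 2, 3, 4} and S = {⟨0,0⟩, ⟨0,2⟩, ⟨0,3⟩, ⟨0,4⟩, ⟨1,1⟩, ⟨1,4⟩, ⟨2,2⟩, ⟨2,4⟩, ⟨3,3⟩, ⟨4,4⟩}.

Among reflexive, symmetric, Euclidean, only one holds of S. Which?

Reflexive: yes — every world is S-related to itself.
Symmetric: no — 0 S 2 but not 2 S 0.
Euclidean: no — 0 S 2 and 0 S 3, but not 2 S 3.
Only reflexive holds.

reflexive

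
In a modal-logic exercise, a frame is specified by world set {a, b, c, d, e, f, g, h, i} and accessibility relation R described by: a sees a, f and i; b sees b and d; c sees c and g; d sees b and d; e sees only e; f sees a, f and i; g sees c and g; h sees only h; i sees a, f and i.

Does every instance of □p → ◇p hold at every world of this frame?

Yes

The schema D characterises exactly the serial frames.
Serial: yes — every world has a successor (e.g. a R a).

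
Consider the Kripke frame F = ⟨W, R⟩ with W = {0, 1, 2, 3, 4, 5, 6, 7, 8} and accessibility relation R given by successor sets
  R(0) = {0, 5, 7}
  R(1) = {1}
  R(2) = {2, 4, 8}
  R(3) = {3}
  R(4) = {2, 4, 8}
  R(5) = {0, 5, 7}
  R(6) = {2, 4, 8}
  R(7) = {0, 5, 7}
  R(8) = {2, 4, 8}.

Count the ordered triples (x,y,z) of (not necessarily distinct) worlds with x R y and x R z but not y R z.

R is Euclidean; there are no such tuples.

0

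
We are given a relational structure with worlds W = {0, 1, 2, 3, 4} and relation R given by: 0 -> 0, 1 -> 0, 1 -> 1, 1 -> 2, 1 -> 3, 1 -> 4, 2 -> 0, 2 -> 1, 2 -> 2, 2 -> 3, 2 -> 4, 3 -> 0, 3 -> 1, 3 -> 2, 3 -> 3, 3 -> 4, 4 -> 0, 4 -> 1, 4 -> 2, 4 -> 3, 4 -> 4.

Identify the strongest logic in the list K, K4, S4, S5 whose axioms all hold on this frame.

Transitive (axiom 4): yes — every two-step R-path is closed by a direct edge.
Reflexive (axiom T): yes — every world is R-related to itself.
Euclidean (axiom 5): no — 1 R 0 and 1 R 2, but not 0 R 2.
So F validates K, K4, S4; S5 would additionally require R to be Euclidean. The strongest is S4.

S4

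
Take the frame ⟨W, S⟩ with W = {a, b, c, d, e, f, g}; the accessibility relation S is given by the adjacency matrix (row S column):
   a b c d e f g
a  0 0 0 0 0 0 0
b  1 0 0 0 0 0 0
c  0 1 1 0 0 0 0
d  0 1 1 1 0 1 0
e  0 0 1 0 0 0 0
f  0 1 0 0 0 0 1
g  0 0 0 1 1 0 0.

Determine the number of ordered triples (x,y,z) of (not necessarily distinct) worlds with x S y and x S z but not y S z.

Enumerating: (b,a,a), (c,b,b), (c,b,c), (d,b,b), (d,b,c), (d,b,d), (d,b,f), (d,c,d), (d,c,f), (d,f,c), (d,f,d), (d,f,f), … and 7 more.
Total: 19.

19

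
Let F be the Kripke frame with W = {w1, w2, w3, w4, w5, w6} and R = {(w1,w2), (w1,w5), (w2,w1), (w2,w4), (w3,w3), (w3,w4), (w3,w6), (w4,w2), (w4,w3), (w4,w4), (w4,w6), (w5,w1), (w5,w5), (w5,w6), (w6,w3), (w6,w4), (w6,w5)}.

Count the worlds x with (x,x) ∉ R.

Enumerating: w1, w2, w6.

3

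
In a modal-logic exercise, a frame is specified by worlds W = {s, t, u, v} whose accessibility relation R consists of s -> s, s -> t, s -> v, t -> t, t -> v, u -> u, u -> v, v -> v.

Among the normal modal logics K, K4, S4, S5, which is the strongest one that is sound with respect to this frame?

Transitive (axiom 4): yes — every two-step R-path is closed by a direct edge.
Reflexive (axiom T): yes — every world is R-related to itself.
Euclidean (axiom 5): no — s R v and s R t, but not v R t.
So F validates K, K4, S4; S5 would additionally require R to be Euclidean. The strongest is S4.

S4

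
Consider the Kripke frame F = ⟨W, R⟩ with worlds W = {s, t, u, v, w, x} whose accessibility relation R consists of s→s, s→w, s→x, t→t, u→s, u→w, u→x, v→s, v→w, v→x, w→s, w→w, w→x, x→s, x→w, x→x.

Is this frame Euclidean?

Euclidean: yes — any two successors of a common world are R-related.

Yes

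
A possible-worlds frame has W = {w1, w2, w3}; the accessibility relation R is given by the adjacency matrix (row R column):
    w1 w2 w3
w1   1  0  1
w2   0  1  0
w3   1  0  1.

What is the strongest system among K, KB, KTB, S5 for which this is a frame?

Symmetric (axiom B): yes — every pair in R has its reverse in R.
Reflexive (axiom T): yes — every world is R-related to itself.
Euclidean (axiom 5): yes — any two successors of a common world are R-related.
So F validates K, KB, KTB, S5. The strongest is S5.

S5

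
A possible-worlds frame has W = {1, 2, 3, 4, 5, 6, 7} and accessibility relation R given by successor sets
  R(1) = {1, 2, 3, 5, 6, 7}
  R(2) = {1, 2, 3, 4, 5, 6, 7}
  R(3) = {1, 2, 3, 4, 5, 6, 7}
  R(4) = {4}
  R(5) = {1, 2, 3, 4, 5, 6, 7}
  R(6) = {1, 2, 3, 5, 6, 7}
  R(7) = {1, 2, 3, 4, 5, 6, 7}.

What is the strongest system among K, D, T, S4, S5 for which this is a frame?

T

Serial (axiom D): yes — every world has a successor (e.g. 1 R 1).
Reflexive (axiom T): yes — every world is R-related to itself.
Transitive (axiom 4): no — 1 R 2 and 2 R 4, but not 1 R 4.
Euclidean (axiom 5): no — 2 R 1 and 2 R 4, but not 1 R 4.
So F validates K, D, T; S4 would additionally require R to be transitive. The strongest is T.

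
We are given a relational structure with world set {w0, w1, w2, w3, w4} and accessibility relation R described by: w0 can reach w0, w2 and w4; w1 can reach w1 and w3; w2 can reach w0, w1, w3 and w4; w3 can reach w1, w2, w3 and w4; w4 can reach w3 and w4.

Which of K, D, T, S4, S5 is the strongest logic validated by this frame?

Serial (axiom D): yes — every world has a successor (e.g. w0 R w0).
Reflexive (axiom T): no — w2 is not related to itself.
Transitive (axiom 4): no — w0 R w2 and w2 R w1, but not w0 R w1.
Euclidean (axiom 5): no — w0 R w4 and w0 R w2, but not w4 R w2.
So F validates K, D; T would additionally require R to be reflexive. The strongest is D.

D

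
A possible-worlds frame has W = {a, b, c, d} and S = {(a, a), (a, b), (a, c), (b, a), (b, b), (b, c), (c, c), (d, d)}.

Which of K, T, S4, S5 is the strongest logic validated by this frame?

S4

Reflexive (axiom T): yes — every world is S-related to itself.
Transitive (axiom 4): yes — every two-step S-path is closed by a direct edge.
Euclidean (axiom 5): no — a S c and a S b, but not c S b.
So F validates K, T, S4; S5 would additionally require S to be Euclidean. The strongest is S4.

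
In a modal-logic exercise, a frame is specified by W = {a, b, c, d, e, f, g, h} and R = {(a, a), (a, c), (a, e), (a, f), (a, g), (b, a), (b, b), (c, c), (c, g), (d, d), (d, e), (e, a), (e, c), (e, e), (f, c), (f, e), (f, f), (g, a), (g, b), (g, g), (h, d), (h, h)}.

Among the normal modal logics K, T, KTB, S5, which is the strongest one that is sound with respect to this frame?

Reflexive (axiom T): yes — every world is R-related to itself.
Symmetric (axiom B): no — a R c but not c R a.
Euclidean (axiom 5): no — a R c and a R e, but not c R e.
So F validates K, T; KTB would additionally require R to be symmetric. The strongest is T.

T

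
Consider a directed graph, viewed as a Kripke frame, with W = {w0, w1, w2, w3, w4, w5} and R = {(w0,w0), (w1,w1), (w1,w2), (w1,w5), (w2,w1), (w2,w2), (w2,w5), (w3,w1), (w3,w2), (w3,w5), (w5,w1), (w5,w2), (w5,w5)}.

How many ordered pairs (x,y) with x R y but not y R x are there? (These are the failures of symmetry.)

Enumerating: (w3,w1), (w3,w2), (w3,w5).

3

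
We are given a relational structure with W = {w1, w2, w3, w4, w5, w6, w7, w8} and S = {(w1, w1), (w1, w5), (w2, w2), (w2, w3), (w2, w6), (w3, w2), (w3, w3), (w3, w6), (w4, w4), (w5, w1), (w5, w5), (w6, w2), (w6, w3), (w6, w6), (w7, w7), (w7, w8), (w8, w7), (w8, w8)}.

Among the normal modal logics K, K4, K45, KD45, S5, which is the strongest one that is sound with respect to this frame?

Transitive (axiom 4): yes — every two-step S-path is closed by a direct edge.
Euclidean (axiom 5): yes — any two successors of a common world are S-related.
Serial (axiom D): yes — every world has a successor (e.g. w1 S w1).
Reflexive (axiom T): yes — every world is S-related to itself.
So F validates K, K4, K45, KD45, S5. The strongest is S5.

S5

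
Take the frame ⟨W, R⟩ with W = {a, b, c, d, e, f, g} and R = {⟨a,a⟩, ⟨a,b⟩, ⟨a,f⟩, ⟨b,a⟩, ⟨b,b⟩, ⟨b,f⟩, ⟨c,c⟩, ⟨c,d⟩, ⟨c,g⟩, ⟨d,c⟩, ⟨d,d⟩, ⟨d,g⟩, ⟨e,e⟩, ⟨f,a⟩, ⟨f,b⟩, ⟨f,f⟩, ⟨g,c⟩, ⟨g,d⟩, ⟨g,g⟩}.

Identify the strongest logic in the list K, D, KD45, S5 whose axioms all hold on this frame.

S5

Serial (axiom D): yes — every world has a successor (e.g. a R a).
Euclidean (axiom 5): yes — any two successors of a common world are R-related.
Transitive (axiom 4): yes — every two-step R-path is closed by a direct edge.
Reflexive (axiom T): yes — every world is R-related to itself.
So F validates K, D, KD45, S5. The strongest is S5.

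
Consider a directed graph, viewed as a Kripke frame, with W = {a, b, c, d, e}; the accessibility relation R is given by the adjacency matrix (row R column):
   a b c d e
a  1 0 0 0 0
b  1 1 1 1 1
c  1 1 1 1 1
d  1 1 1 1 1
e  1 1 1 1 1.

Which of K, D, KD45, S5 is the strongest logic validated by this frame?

D

Serial (axiom D): yes — every world has a successor (e.g. a R a).
Euclidean (axiom 5): no — b R a and b R c, but not a R c.
Transitive (axiom 4): yes — every two-step R-path is closed by a direct edge.
Reflexive (axiom T): yes — every world is R-related to itself.
So F validates K, D; KD45 would additionally require R to be Euclidean. The strongest is D.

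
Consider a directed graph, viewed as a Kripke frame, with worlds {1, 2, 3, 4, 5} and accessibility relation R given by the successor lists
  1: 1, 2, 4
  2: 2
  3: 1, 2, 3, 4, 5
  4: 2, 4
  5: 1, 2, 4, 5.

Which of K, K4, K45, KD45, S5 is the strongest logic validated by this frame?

K4

Transitive (axiom 4): yes — every two-step R-path is closed by a direct edge.
Euclidean (axiom 5): no — 1 R 2 and 1 R 4, but not 2 R 4.
Serial (axiom D): yes — every world has a successor (e.g. 1 R 1).
Reflexive (axiom T): yes — every world is R-related to itself.
So F validates K, K4; K45 would additionally require R to be Euclidean. The strongest is K4.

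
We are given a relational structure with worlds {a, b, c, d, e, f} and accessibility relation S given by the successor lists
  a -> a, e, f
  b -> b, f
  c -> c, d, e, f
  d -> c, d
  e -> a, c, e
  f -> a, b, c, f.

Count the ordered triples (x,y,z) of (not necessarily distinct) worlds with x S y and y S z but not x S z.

16

Enumerating: (a,e,c), (a,f,b), (a,f,c), (b,f,a), (b,f,c), (c,e,a), (c,f,a), (c,f,b), (d,c,e), (d,c,f), (e,a,f), (e,c,d), (e,c,f), (f,a,e), (f,c,d), (f,c,e).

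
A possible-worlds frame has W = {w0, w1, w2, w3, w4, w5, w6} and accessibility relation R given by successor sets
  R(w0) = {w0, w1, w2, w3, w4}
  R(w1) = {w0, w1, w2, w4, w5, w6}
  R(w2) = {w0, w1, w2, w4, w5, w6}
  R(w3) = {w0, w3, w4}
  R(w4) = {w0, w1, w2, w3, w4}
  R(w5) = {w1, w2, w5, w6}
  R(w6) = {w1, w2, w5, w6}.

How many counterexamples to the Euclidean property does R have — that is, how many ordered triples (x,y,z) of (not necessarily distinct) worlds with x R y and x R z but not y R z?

Enumerating: (w0,w1,w3), (w0,w2,w3), (w0,w3,w1), (w0,w3,w2), (w1,w0,w5), (w1,w0,w6), (w1,w4,w5), (w1,w4,w6), (w1,w5,w0), (w1,w5,w4), (w1,w6,w0), (w1,w6,w4), … and 12 more.
Total: 24.

24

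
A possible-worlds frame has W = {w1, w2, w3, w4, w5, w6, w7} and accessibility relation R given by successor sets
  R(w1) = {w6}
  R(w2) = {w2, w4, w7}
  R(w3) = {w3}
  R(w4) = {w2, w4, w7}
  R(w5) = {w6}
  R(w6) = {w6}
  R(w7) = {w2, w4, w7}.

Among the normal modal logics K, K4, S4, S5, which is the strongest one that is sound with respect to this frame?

Transitive (axiom 4): yes — every two-step R-path is closed by a direct edge.
Reflexive (axiom T): no — w1 is not related to itself.
Euclidean (axiom 5): yes — any two successors of a common world are R-related.
So F validates K, K4; S4 would additionally require R to be reflexive. The strongest is K4.

K4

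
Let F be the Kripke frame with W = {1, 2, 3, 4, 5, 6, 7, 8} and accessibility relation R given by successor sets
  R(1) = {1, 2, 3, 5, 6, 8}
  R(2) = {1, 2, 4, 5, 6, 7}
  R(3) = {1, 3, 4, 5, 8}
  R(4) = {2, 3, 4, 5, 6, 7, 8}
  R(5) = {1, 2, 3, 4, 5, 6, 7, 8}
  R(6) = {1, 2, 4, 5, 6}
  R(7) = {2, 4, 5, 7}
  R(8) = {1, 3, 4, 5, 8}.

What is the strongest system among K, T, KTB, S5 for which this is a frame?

KTB

Reflexive (axiom T): yes — every world is R-related to itself.
Symmetric (axiom B): yes — every pair in R has its reverse in R.
Euclidean (axiom 5): no — 1 R 2 and 1 R 3, but not 2 R 3.
So F validates K, T, KTB; S5 would additionally require R to be Euclidean. The strongest is KTB.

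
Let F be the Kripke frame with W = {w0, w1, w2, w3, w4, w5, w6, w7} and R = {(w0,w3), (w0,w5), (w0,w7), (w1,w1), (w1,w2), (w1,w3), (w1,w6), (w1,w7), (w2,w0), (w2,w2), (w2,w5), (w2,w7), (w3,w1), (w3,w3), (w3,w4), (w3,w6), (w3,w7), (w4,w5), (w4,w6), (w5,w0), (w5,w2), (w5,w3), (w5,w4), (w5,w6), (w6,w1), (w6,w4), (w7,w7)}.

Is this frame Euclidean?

No

Euclidean: no — w0 R w3 and w0 R w5, but not w3 R w5.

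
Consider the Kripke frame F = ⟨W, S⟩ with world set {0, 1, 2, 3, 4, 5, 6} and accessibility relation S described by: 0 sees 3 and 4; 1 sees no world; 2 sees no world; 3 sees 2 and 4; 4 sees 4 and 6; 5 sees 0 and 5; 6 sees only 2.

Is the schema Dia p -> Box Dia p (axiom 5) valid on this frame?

Axiom 5 corresponds to the accessibility relation being Euclidean.
Euclidean: no — 0 S 4 and 0 S 3, but not 4 S 3.

No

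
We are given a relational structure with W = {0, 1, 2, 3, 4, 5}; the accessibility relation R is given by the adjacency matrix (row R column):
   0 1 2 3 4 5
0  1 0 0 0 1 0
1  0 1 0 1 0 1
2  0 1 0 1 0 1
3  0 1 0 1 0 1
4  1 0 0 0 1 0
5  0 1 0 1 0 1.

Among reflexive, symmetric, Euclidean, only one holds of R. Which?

Euclidean

Reflexive: no — 2 is not related to itself.
Symmetric: no — 2 R 1 but not 1 R 2.
Euclidean: yes — any two successors of a common world are R-related.
Only Euclidean holds.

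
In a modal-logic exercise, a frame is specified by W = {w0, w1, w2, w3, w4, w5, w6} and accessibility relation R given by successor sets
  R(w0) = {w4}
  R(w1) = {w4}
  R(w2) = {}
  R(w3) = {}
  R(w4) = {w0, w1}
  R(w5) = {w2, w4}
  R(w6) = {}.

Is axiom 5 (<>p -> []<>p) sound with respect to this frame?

Axiom 5 corresponds to the accessibility relation being Euclidean.
Euclidean: no — w4 R w0 and w4 R w1, but not w0 R w1.

No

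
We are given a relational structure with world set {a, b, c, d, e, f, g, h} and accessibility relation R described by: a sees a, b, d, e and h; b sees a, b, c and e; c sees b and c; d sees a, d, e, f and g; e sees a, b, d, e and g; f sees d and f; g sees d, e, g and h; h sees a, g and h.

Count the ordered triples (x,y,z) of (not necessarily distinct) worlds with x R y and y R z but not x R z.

32

Enumerating: (a,b,c), (a,d,f), (a,d,g), (a,e,g), (a,h,g), (b,a,d), (b,a,h), (b,e,d), (b,e,g), (c,b,a), (c,b,e), (d,a,b), … and 20 more.
Total: 32.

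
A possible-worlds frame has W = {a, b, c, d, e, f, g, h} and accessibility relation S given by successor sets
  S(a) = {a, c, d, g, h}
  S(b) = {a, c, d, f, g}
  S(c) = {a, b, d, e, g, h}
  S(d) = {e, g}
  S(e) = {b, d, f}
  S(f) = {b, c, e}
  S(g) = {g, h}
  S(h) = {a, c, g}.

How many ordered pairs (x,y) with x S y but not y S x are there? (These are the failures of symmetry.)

11

Enumerating: (a,d), (a,g), (b,a), (b,d), (b,g), (c,d), (c,e), (c,g), (d,g), (e,b), (f,c).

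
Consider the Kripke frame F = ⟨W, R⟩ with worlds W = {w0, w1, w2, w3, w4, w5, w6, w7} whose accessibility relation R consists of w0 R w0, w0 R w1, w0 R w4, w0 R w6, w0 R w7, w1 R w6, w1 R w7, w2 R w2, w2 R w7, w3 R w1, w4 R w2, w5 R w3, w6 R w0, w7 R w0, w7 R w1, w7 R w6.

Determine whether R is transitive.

No

Transitive: no — w0 R w4 and w4 R w2, but not w0 R w2.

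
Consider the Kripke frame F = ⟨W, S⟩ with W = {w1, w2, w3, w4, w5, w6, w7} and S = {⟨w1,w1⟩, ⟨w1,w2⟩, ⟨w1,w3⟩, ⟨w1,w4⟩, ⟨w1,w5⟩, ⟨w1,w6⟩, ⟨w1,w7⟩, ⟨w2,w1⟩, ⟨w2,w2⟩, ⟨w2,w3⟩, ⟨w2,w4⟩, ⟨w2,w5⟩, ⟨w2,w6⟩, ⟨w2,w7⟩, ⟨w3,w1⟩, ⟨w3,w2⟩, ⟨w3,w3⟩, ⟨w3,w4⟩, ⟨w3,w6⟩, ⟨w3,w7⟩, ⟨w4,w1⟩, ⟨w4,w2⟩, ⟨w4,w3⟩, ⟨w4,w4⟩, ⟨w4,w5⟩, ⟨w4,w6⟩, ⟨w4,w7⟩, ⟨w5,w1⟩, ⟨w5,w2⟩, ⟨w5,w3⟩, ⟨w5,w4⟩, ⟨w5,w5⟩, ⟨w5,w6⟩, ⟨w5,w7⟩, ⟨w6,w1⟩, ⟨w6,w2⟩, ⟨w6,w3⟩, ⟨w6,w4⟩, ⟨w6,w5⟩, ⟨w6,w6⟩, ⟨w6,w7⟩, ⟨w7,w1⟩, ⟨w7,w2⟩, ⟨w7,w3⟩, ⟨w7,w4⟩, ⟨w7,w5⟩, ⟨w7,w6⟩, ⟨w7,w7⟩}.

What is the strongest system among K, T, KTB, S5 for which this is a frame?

T

Reflexive (axiom T): yes — every world is S-related to itself.
Symmetric (axiom B): no — w5 S w3 but not w3 S w5.
Euclidean (axiom 5): no — w1 S w3 and w1 S w5, but not w3 S w5.
So F validates K, T; KTB would additionally require S to be symmetric. The strongest is T.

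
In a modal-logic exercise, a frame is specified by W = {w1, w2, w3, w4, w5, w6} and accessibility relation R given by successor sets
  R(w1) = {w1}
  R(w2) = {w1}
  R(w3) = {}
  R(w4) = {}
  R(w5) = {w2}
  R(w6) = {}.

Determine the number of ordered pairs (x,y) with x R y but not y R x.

2

Enumerating: (w2,w1), (w5,w2).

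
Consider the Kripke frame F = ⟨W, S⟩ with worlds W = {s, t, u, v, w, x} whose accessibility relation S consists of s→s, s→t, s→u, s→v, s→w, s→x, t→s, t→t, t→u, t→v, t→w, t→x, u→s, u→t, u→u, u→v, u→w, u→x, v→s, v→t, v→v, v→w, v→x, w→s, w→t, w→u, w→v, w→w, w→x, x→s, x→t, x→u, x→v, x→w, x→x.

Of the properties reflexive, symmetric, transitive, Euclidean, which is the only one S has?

reflexive

Reflexive: yes — every world is S-related to itself.
Symmetric: no — u S v but not v S u.
Transitive: no — v S s and s S u, but not v S u.
Euclidean: no — s S v and s S u, but not v S u.
Only reflexive holds.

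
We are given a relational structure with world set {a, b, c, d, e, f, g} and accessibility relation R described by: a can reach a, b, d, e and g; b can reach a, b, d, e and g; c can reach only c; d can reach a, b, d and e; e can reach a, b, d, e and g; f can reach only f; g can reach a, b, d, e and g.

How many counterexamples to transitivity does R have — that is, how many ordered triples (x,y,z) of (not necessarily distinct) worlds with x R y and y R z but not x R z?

Enumerating: (d,a,g), (d,b,g), (d,e,g).

3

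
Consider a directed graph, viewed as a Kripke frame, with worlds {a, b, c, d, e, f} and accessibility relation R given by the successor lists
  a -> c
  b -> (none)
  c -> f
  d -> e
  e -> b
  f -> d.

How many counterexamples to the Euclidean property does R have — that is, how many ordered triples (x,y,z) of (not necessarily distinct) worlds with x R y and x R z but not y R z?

Enumerating: (a,c,c), (c,f,f), (d,e,e), (e,b,b), (f,d,d).

5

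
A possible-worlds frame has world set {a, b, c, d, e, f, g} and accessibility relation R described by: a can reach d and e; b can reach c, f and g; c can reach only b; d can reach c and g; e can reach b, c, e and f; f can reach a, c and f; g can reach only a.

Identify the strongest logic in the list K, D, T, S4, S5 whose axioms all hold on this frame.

Serial (axiom D): yes — every world has a successor (e.g. a R d).
Reflexive (axiom T): no — a is not related to itself.
Transitive (axiom 4): no — a R d and d R c, but not a R c.
Euclidean (axiom 5): no — a R d and a R e, but not d R e.
So F validates K, D; T would additionally require R to be reflexive. The strongest is D.

D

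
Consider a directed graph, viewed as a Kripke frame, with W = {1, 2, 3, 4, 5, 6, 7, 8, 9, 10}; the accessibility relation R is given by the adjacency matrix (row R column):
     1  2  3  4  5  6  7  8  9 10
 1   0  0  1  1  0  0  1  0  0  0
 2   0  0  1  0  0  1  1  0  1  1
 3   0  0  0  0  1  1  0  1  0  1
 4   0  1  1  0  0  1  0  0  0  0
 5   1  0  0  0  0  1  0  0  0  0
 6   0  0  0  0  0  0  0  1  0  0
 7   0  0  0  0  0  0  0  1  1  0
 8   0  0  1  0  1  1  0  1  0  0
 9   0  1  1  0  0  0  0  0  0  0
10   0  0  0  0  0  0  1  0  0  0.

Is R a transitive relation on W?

No

Transitive: no — 1 R 3 and 3 R 10, but not 1 R 10.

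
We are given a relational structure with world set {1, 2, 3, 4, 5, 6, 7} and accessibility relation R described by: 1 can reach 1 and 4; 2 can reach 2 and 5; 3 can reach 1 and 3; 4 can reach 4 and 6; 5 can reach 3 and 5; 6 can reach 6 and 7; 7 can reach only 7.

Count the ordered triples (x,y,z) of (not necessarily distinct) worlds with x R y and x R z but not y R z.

6

Enumerating: (1,4,1), (2,5,2), (3,1,3), (4,6,4), (5,3,5), (6,7,6).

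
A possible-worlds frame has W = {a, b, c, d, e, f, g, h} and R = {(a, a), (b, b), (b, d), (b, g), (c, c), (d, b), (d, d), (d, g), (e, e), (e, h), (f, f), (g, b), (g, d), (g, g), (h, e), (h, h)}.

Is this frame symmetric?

Symmetric: yes — every pair in R has its reverse in R.

Yes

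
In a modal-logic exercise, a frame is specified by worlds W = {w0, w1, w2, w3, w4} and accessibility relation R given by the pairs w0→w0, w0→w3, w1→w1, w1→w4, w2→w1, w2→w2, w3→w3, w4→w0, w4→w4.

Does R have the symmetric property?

Symmetric: no — w0 R w3 but not w3 R w0.

No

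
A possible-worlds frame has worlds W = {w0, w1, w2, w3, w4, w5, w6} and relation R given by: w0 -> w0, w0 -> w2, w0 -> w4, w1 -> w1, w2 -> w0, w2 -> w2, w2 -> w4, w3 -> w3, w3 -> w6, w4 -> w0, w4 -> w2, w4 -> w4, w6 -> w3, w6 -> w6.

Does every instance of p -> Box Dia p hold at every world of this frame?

Yes

By correspondence theory, B is valid on a frame iff R is symmetric.
Symmetric: yes — every pair in R has its reverse in R.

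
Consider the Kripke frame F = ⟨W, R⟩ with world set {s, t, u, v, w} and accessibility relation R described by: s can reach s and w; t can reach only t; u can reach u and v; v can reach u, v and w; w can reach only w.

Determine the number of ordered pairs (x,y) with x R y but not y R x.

Enumerating: (s,w), (v,w).

2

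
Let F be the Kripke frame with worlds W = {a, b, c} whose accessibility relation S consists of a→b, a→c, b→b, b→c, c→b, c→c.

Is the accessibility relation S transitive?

Transitive: yes — every two-step S-path is closed by a direct edge.

Yes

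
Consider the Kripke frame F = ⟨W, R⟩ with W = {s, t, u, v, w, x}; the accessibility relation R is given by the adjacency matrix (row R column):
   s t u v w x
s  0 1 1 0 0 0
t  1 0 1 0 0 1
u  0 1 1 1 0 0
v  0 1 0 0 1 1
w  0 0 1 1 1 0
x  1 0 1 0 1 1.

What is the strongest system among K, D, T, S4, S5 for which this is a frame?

Serial (axiom D): yes — every world has a successor (e.g. s R t).
Reflexive (axiom T): no — s is not related to itself.
Transitive (axiom 4): no — s R t and t R x, but not s R x.
Euclidean (axiom 5): no — t R s and t R x, but not s R x.
So F validates K, D; T would additionally require R to be reflexive. The strongest is D.

D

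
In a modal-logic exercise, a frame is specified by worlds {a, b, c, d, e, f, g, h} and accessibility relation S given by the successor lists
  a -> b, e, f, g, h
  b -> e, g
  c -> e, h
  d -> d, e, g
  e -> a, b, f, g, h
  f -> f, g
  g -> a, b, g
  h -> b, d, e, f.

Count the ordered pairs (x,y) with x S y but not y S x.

13

Enumerating: (a,b), (a,f), (a,h), (c,e), (c,h), (d,e), (d,g), (e,f), (e,g), (f,g), (h,b), (h,d), (h,f).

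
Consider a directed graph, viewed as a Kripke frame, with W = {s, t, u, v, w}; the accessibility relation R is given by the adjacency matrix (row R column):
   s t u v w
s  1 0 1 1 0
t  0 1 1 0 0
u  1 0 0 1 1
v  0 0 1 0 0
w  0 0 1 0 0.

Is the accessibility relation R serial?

Serial: yes — every world has a successor (e.g. s R s).

Yes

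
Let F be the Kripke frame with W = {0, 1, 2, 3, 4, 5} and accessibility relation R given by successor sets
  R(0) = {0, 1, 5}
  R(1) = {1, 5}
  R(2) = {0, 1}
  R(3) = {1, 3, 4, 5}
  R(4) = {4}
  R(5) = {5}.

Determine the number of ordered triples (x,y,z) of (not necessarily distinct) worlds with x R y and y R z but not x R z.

Enumerating: (2,0,5), (2,1,5).

2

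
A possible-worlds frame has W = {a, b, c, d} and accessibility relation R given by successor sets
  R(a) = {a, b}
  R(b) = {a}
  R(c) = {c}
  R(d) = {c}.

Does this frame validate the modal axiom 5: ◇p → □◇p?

No

Axiom 5 corresponds to the accessibility relation being Euclidean.
Euclidean: no — a R b and a R b, but not b R b.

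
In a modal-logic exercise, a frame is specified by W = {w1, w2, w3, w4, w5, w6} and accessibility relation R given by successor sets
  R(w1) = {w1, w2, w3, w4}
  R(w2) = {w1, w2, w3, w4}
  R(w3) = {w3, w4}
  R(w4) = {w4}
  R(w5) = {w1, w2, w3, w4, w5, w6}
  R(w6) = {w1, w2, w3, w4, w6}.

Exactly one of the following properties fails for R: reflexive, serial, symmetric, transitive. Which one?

symmetric

Reflexive: yes — every world is R-related to itself.
Serial: yes — every world has a successor (e.g. w1 R w1).
Symmetric: no — w1 R w3 but not w3 R w1.
Transitive: yes — every two-step R-path is closed by a direct edge.
Only symmetric fails.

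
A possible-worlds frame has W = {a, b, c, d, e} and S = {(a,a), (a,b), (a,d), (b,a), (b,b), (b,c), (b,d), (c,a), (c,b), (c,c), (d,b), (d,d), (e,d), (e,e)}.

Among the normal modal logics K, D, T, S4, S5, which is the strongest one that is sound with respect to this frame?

T

Serial (axiom D): yes — every world has a successor (e.g. a S a).
Reflexive (axiom T): yes — every world is S-related to itself.
Transitive (axiom 4): no — a S b and b S c, but not a S c.
Euclidean (axiom 5): no — b S a and b S c, but not a S c.
So F validates K, D, T; S4 would additionally require S to be transitive. The strongest is T.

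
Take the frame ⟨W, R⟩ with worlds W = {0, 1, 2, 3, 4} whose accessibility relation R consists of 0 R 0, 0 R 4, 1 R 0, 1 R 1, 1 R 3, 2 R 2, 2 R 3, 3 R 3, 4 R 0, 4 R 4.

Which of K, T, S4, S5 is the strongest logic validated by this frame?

T

Reflexive (axiom T): yes — every world is R-related to itself.
Transitive (axiom 4): no — 1 R 0 and 0 R 4, but not 1 R 4.
Euclidean (axiom 5): no — 1 R 0 and 1 R 3, but not 0 R 3.
So F validates K, T; S4 would additionally require R to be transitive. The strongest is T.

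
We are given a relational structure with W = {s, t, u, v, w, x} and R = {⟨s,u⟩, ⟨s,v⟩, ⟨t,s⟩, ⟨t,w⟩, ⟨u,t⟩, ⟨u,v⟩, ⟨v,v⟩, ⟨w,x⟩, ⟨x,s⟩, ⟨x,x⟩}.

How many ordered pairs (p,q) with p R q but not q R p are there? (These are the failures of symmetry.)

8

Enumerating: (s,u), (s,v), (t,s), (t,w), (u,t), (u,v), (w,x), (x,s).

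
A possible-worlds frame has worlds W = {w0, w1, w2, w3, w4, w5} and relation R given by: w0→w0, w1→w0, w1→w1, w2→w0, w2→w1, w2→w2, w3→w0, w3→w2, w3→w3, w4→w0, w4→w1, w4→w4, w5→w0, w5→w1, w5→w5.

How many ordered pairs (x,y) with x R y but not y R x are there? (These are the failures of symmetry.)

9

Enumerating: (w1,w0), (w2,w0), (w2,w1), (w3,w0), (w3,w2), (w4,w0), (w4,w1), (w5,w0), (w5,w1).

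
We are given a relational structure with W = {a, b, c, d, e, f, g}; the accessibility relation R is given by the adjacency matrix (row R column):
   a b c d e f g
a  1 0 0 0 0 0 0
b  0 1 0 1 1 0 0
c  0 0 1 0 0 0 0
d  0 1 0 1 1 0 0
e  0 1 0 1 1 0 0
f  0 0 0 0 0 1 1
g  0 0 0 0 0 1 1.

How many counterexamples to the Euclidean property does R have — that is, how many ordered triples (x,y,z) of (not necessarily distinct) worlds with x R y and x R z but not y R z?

R is Euclidean; there are no such tuples.

0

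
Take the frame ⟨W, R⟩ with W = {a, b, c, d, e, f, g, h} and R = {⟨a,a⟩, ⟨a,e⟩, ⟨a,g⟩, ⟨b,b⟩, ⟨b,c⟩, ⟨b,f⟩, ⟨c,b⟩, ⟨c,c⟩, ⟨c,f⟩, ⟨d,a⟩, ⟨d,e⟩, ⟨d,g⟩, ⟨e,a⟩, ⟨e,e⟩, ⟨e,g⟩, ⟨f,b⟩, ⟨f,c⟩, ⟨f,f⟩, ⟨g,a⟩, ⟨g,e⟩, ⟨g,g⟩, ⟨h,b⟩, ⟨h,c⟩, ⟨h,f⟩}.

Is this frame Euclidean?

Euclidean: yes — any two successors of a common world are R-related.

Yes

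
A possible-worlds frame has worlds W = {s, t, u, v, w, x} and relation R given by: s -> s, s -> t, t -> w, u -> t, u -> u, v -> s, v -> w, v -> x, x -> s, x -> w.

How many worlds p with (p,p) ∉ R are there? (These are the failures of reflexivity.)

4

Enumerating: t, v, w, x.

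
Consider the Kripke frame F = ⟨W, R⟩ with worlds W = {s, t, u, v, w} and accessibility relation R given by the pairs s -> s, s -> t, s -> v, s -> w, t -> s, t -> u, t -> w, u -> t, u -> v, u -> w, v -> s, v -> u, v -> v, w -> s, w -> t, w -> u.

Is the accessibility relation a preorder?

Reflexive: no — t is not related to itself.
Transitive: no — s R t and t R u, but not s R u.
So R is not a preorder.

No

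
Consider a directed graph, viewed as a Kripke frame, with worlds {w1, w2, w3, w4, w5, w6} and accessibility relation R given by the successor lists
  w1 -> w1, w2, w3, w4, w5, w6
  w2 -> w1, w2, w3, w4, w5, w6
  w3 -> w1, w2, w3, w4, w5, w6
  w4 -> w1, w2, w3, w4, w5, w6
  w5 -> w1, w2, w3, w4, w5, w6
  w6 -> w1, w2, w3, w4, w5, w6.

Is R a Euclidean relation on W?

Euclidean: yes — any two successors of a common world are R-related.

Yes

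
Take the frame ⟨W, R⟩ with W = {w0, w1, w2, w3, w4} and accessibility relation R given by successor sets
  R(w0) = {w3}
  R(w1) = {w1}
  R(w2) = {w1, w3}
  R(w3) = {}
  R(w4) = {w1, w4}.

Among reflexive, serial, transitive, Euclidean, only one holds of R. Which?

transitive

Reflexive: no — w0 is not related to itself.
Serial: no — w3 has no R-successor.
Transitive: yes — every two-step R-path is closed by a direct edge.
Euclidean: no — w2 R w1 and w2 R w3, but not w1 R w3.
Only transitive holds.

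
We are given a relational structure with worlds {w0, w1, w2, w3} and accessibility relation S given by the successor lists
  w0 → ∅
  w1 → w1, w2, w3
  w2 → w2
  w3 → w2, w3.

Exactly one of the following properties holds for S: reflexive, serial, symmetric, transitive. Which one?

transitive

Reflexive: no — w0 is not related to itself.
Serial: no — w0 has no S-successor.
Symmetric: no — w1 S w2 but not w2 S w1.
Transitive: yes — every two-step S-path is closed by a direct edge.
Only transitive holds.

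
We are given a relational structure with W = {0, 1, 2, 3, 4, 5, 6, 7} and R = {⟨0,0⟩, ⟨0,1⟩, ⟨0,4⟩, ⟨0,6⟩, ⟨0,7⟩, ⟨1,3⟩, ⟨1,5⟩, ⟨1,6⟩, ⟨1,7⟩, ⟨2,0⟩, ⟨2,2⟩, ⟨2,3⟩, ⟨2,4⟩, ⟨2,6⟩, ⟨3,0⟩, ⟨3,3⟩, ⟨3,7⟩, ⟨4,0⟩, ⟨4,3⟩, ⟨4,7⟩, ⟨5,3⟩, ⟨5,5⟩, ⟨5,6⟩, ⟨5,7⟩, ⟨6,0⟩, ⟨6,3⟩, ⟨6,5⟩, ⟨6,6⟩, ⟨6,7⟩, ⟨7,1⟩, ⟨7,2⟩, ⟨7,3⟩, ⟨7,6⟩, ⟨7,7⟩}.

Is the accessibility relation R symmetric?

Symmetric: no — 0 R 1 but not 1 R 0.

No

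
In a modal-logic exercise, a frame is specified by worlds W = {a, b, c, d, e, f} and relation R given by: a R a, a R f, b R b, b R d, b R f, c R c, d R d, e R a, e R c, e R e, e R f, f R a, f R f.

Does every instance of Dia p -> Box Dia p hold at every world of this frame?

No

The schema 5 characterises exactly the Euclidean frames.
Euclidean: no — b R d and b R f, but not d R f.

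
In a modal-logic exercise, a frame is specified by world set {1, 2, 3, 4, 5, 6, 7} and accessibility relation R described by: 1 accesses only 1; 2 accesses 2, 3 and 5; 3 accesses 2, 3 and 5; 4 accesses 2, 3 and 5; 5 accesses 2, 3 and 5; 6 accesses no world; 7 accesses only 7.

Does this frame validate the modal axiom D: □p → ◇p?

Axiom D corresponds to the accessibility relation being serial.
Serial: no — 6 has no R-successor.

No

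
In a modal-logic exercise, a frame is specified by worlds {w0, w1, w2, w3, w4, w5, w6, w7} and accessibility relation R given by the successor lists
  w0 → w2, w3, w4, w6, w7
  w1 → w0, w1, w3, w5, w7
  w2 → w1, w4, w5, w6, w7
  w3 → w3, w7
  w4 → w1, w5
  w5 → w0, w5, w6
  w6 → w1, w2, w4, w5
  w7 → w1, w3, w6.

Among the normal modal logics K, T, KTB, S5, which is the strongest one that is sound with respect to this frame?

K

Reflexive (axiom T): no — w0 is not related to itself.
Symmetric (axiom B): no — w0 R w2 but not w2 R w0.
Euclidean (axiom 5): no — w0 R w2 and w0 R w3, but not w2 R w3.
So F validates K; T would additionally require R to be reflexive. The strongest is K.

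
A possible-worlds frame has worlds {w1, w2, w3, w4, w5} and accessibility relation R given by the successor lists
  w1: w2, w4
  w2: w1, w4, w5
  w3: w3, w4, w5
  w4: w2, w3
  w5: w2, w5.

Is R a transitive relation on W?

Transitive: no — w1 R w2 and w2 R w5, but not w1 R w5.

No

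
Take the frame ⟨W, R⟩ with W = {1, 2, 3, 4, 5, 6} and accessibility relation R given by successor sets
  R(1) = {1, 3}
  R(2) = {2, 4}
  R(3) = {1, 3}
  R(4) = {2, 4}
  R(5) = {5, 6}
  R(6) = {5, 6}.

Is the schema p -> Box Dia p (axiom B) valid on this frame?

Yes

The schema B characterises exactly the symmetric frames.
Symmetric: yes — every pair in R has its reverse in R.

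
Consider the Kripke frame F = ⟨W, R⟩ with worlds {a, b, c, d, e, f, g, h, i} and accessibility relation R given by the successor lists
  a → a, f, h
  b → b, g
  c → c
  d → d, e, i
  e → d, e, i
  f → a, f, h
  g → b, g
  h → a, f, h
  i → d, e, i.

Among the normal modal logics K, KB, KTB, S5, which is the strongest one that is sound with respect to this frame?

S5

Symmetric (axiom B): yes — every pair in R has its reverse in R.
Reflexive (axiom T): yes — every world is R-related to itself.
Euclidean (axiom 5): yes — any two successors of a common world are R-related.
So F validates K, KB, KTB, S5. The strongest is S5.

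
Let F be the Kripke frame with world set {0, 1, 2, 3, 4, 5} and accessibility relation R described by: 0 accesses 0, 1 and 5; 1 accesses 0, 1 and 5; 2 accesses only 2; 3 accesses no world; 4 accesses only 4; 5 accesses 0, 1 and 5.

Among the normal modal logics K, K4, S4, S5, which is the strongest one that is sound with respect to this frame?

Transitive (axiom 4): yes — every two-step R-path is closed by a direct edge.
Reflexive (axiom T): no — 3 is not related to itself.
Euclidean (axiom 5): yes — any two successors of a common world are R-related.
So F validates K, K4; S4 would additionally require R to be reflexive. The strongest is K4.

K4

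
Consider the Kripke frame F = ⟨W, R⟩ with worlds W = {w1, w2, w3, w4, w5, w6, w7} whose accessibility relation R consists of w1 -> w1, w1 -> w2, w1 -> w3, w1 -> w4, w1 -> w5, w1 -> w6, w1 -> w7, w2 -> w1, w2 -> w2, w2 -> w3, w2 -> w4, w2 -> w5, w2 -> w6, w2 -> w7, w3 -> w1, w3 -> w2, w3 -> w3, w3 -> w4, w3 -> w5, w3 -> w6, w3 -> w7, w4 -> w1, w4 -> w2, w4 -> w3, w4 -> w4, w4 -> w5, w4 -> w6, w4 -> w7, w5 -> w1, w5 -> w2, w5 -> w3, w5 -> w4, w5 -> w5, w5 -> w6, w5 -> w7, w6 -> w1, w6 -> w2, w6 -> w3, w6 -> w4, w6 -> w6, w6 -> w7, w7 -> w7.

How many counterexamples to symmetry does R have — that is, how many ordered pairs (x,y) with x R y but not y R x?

7

Enumerating: (w1,w7), (w2,w7), (w3,w7), (w4,w7), (w5,w6), (w5,w7), (w6,w7).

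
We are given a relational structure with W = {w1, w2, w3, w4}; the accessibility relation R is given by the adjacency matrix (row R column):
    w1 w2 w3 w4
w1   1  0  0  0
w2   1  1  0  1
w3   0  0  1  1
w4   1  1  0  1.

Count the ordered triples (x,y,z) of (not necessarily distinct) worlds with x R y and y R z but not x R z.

2

Enumerating: (w3,w4,w1), (w3,w4,w2).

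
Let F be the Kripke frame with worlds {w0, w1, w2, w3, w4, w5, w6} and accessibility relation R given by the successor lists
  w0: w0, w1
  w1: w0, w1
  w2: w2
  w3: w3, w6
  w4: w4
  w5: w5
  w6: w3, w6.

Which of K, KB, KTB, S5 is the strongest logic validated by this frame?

Symmetric (axiom B): yes — every pair in R has its reverse in R.
Reflexive (axiom T): yes — every world is R-related to itself.
Euclidean (axiom 5): yes — any two successors of a common world are R-related.
So F validates K, KB, KTB, S5. The strongest is S5.

S5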